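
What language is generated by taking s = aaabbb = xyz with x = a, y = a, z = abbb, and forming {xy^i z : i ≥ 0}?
{xy^i z : i ≥ 0} = {a^(2+i) b^3 : i ≥ 0} = {aabbb, aaabbb, aaaabbb, ...}

With x = a, y = a, z = abbb: Starting with aaabbb and pumping the second 'a', we get strings with 2+i a's followed by 3 b's for i = 0, 1, 2, ...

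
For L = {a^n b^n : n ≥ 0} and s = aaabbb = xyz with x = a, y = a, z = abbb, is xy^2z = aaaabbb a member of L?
No

xy²z = a · aa · abbb = aaaabbb.
aaaabbb has 4 a's and 3 b's; 4 ≠ 3, so it is not in L.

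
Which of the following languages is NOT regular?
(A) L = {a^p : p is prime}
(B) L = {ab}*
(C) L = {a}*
(A) {a^p : p is prime}

(A) L = {a^p : p is prime} is NOT regular.

The pumping lemma can be used to prove this:
After pumping, the length becomes composite

The other languages are regular because they can be recognized by finite automata.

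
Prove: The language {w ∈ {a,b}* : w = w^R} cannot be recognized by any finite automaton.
Assume for contradiction that L is regular, and let p ≥ 1 be the pumping length given by the pumping lemma.
Choose s = a^p b a^p. Then s ∈ L (it reads the same in both directions) and |s| = 2p + 1 ≥ p.
By the pumping lemma, s = xyz for some x, y, z with |xy| ≤ p, |y| ≥ 1, and xy^i z ∈ L for every i ≥ 0.
Since |xy| ≤ p and the first p symbols of s are all a's, y = a^k for some k with 1 ≤ k ≤ p.

Take i = 0: xy⁰z = a^(p − k) b a^p.
Its reversal is a^p b a^(p − k). These differ because the block of a's before the unique b has length p − k in one and p in the other, and p − k ≠ p since k ≥ 1. So xy⁰z is not a palindrome, i.e. xy⁰z ∉ L.

This contradicts the pumping lemma, which requires xy^i z ∈ L for all i ≥ 0.
Hence L = {w ∈ {a,b}* : w = w^R} is not regular. ∎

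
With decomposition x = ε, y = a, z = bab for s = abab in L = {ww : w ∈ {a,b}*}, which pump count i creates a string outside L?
i = 2

xy²z = ε · aa · bab = aabab; aabab has odd length 5, so it cannot be written as ww and is not in L.
(Other choices also work, e.g. i = 0, 3; only i = 1 is guaranteed to stay in L since xy¹z = s.)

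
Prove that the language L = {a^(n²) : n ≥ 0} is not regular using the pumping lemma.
Assume for contradiction that L is regular, and let p ≥ 1 be the pumping length given by the pumping lemma.
Choose s = a^(p²). Then s ∈ L and |s| = p² ≥ p.
By the pumping lemma, s = xyz for some x, y, z with |xy| ≤ p, |y| ≥ 1, and xy^i z ∈ L for every i ≥ 0.
Here y = a^k for some k with 1 ≤ k ≤ |xy| ≤ p.

Take i = 2: |xy²z| = p² + k.
Now p² < p² + k ≤ p² + p < p² + 2p + 1 = (p + 1)².
So |xy²z| lies strictly between the consecutive squares p² and (p + 1)², hence is not a perfect square, and xy²z ∉ L.

This contradicts the pumping lemma, which requires xy^i z ∈ L for all i ≥ 0.
Hence L = {a^(n²) : n ≥ 0} is not regular. ∎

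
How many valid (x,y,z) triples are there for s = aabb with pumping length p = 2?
3

For s = 'aabb' with pumping length p = 2:

Constraints: |xy| ≤ 2, |y| > 0

Valid decompositions (|xy| ≤ p, |y| ≥ 1):
  • x='', y='a', z='abb'
  • x='a', y='a', z='bb'
  • x='', y='aa', z='bb'

Total count: 3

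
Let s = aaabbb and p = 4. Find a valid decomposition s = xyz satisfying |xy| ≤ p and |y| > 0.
x = '', y = 'aaab', z = 'bb'

For s = aaabbb and p = 4, one valid decomposition is:
- x = '' (length 0)
- y = 'aaab' (length 4)
- z = 'bb' (length 2)

Verification:
- xyz = '' + 'aaab' + 'bb' = aaabbb ✓
- |xy| = 4 ≤ 4 ✓
- |y| = 4 > 0 ✓

All pumping lemma constraints are satisfied.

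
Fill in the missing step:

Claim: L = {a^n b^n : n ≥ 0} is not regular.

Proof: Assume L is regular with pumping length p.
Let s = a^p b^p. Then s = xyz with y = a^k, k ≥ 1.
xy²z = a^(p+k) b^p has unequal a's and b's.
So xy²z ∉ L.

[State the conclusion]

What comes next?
This contradicts the pumping lemma for regular languages,
which guarantees xy^i z ∈ L for all i ≥ 0.

Since our assumption that L is regular leads to a contradiction,
we conclude that L = {a^n b^n : n ≥ 0} is NOT regular. ∎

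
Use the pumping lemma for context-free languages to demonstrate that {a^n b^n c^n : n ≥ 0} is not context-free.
Assume for contradiction that L is context-free, and let p ≥ 1 be the pumping length given by the pumping lemma for CFLs.
Choose s = a^p b^p c^p. Then s ∈ L and |s| = 3p ≥ p.
By the CFL pumping lemma, s = uvxyz for some u, v, x, y, z with |vxy| ≤ p, |vy| ≥ 1, and uv^i xy^i z ∈ L for every i ≥ 0.

Because |vxy| ≤ p, the window vxy cannot contain both an a and a c: any substring of s containing both must include the entire block b^p plus at least one a and one c, so it has length ≥ p + 2 > p.
Hence at least one of the letters a, c does not occur in vy at all.

Take i = 0: the string uxz is obtained from s by deleting |vy| ≥ 1 symbols, so |uxz| = 3p − |vy| < 3p.
But the letter (a or c) that does not occur in vy still occurs exactly p times in uxz. Every string of L with exactly p copies of some letter is a^p b^p c^p, of length 3p. Since |uxz| < 3p, uxz ∉ L.

This contradicts the CFL pumping lemma, which requires uv^i xy^i z ∈ L for all i ≥ 0.
Hence L = {a^n b^n c^n : n ≥ 0} is not context-free. ∎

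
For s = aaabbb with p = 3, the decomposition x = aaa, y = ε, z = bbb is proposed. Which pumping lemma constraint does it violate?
Violated: |y| > 0

The decomposition x = aaa, y = ε, z = bbb for s = aaabbb with p = 3
violates the constraint: |y| > 0

|y| = 0, but the pumping lemma requires |y| > 0 (y must be non-empty).

Pumping lemma constraints:
1. xyz = s (decomposition is valid)
2. |xy| ≤ p
3. |y| > 0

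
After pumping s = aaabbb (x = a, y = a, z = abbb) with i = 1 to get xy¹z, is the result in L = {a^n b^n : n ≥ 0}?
Yes

xy¹z = a · a · abbb = aaabbb.
aaabbb = a^3 b^3 has equal counts (3 = 3), so it is in L.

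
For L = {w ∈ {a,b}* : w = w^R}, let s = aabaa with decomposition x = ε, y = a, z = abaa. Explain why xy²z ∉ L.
xy²z = aaabaa ∉ L

Pumping with i = 2 replaces y = a by y² = aa:
- Original: s = xyz = aabaa; aabaa reversed is aabaa, the same string, so it is a palindrome and is in L
- Pumped: xy²z = ε · aa · abaa = aaabaa
- aaabaa reversed is aabaaa ≠ aaabaa, so it is not a palindrome and is not in L

The pumping lemma would require xy²z ∈ L, so this decomposition yields a contradiction.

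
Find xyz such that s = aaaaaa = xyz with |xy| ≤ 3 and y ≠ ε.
x = 'a', y = 'aa', z = 'aaa'

For s = aaaaaa and p = 3, one valid decomposition is:
- x = 'a' (length 1)
- y = 'aa' (length 2)
- z = 'aaa' (length 3)

Verification:
- xyz = 'a' + 'aa' + 'aaa' = aaaaaa ✓
- |xy| = 3 ≤ 3 ✓
- |y| = 2 > 0 ✓

All pumping lemma constraints are satisfied.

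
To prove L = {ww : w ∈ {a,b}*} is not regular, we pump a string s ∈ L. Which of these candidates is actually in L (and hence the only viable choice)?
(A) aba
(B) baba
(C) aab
(B) baba

The pumping lemma is applied to a string s that lies in L, so first check membership of each option:
- (A) aba has odd length 3, so it cannot be written as ww and is not in L ✗
- (B) baba splits into halves ba · ba, which are equal, so it is in L (w = ba) ✓
- (C) aab has odd length 3, so it cannot be written as ww and is not in L ✗

Only (B) baba is in L, so it is the only candidate that could play the role of s.
(In a complete proof one picks s in terms of the pumping length p so that |s| ≥ p is guaranteed; a fixed string like baba illustrates the shape of such an s.)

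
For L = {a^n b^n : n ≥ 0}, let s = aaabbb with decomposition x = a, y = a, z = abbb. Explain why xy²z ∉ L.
xy²z = aaaabbb ∉ L

Pumping with i = 2 replaces y = a by y² = aa:
- Original: s = xyz = aaabbb; aaabbb = a^3 b^3 has equal counts (3 = 3), so it is in L
- Pumped: xy²z = a · aa · abbb = aaaabbb
- aaaabbb has 4 a's and 3 b's; 4 ≠ 3, so it is not in L

The pumping lemma would require xy²z ∈ L, so this decomposition yields a contradiction.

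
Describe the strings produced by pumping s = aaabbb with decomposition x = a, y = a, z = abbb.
{xy^i z : i ≥ 0} = {a^(2+i) b^3 : i ≥ 0} = {aabbb, aaabbb, aaaabbb, ...}

With x = a, y = a, z = abbb: Starting with aaabbb and pumping the second 'a', we get strings with 2+i a's followed by 3 b's for i = 0, 1, 2, ...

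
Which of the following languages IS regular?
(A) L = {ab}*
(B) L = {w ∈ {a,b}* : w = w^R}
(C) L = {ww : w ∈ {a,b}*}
(A) {ab}*

(A) L = {ab}* is regular.

This can be recognized by a finite automaton (DFA/NFA).
Regular expressions like {ab}* define regular languages.

The other choices are not regular:
- {w ∈ {a,b}* : w = w^R}: After pumping, the string is no longer symmetric
- {ww : w ∈ {a,b}*}: After pumping, the two halves no longer match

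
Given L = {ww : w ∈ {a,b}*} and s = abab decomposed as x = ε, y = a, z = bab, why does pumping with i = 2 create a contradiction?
xy²z = aabab ∉ L

Pumping with i = 2 replaces y = a by y² = aa:
- Original: s = xyz = abab; abab splits into halves ab · ab, which are equal, so it is in L (w = ab)
- Pumped: xy²z = ε · aa · bab = aabab
- aabab has odd length 5, so it cannot be written as ww and is not in L

The pumping lemma would require xy²z ∈ L, so this decomposition yields a contradiction.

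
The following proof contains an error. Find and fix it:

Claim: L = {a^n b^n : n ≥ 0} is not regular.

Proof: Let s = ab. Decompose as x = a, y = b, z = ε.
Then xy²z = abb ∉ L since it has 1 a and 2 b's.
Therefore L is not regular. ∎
Error: The string s = ab might be shorter than the pumping length p.

Correction: Choose s = a^p b^p to ensure |s| ≥ p. Also, the decomposition is wrong: with |xy| ≤ p, y cannot include b's when s starts with p a's.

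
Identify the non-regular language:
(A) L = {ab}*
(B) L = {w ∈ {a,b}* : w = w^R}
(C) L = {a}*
(B) {w ∈ {a,b}* : w = w^R}

(B) L = {w ∈ {a,b}* : w = w^R} is NOT regular.

The pumping lemma can be used to prove this:
After pumping, the string is no longer symmetric

The other languages are regular because they can be recognized by finite automata.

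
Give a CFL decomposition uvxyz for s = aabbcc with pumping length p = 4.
u='a', v='a', x='bb', y='c', z='c'

For s = aabbcc with pumping length p = 4:

One valid decomposition:
- u = 'a'
- v = 'a'
- x = 'bb'
- y = 'c'
- z = 'c'

Verification:
- uvxyz = 'a' + 'a' + 'bb' + 'c' + 'c' = aabbcc ✓
- |vxy| = |'abbc'| = 4 ≤ 4 ✓
- |vy| = |'ac'| = 2 > 0 ✓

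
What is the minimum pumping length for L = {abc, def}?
p = 4

For a finite language L, the pumping lemma holds vacuously if p > max|s| for s ∈ L.

The longest string in L = {abc, def} has length 3.
If p = 4, then no string s ∈ L has |s| ≥ p, so the condition is vacuously true.

The minimum pumping length is p = 4.

Why no smaller p works: for any p ≤ 3, the longest string s ∈ L has |s| = 3 ≥ p, so it would
have to be pumpable; but pumping up (i = 2, 3, ...) produces ever longer strings, which cannot all lie in the
finite language L. So the pumping property fails for every p ≤ 3.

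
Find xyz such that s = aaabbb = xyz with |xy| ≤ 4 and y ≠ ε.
x = '', y = 'aaa', z = 'bbb'

For s = aaabbb and p = 4, one valid decomposition is:
- x = '' (length 0)
- y = 'aaa' (length 3)
- z = 'bbb' (length 3)

Verification:
- xyz = '' + 'aaa' + 'bbb' = aaabbb ✓
- |xy| = 3 ≤ 4 ✓
- |y| = 3 > 0 ✓

All pumping lemma constraints are satisfied.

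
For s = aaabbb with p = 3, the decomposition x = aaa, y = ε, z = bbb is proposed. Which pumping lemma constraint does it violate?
Violated: |y| > 0

The decomposition x = aaa, y = ε, z = bbb for s = aaabbb with p = 3
violates the constraint: |y| > 0

|y| = 0, but the pumping lemma requires |y| > 0 (y must be non-empty).

Pumping lemma constraints:
1. xyz = s (decomposition is valid)
2. |xy| ≤ p
3. |y| > 0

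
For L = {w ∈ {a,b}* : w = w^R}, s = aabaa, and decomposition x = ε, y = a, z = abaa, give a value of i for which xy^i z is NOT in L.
i = 2

xy²z = ε · aa · abaa = aaabaa; aaabaa reversed is aabaaa ≠ aaabaa, so it is not a palindrome and is not in L.
(Other choices also work, e.g. i = 0, 3; only i = 1 is guaranteed to stay in L since xy¹z = s.)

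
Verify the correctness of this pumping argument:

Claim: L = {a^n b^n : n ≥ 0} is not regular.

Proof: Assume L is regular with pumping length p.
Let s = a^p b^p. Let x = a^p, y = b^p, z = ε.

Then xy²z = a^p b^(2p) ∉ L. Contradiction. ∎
The proof is INCORRECT.

Error: The decomposition violates |xy| ≤ p.
With x = a^p and y = b^p, we have |xy| = 2p > p.
The pumping lemma requires |xy| ≤ p, so y must be within the first p characters.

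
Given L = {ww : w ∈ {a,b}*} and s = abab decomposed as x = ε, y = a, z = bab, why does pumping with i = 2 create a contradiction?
xy²z = aabab ∉ L

Pumping with i = 2 replaces y = a by y² = aa:
- Original: s = xyz = abab; abab splits into halves ab · ab, which are equal, so it is in L (w = ab)
- Pumped: xy²z = ε · aa · bab = aabab
- aabab has odd length 5, so it cannot be written as ww and is not in L

The pumping lemma would require xy²z ∈ L, so this decomposition yields a contradiction.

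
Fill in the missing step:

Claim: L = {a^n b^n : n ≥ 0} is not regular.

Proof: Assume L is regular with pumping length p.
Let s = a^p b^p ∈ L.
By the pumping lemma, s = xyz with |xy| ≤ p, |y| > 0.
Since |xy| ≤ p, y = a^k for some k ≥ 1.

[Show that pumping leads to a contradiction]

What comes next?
Consider xy²z = a^(p+k) b^p.

Since k ≥ 1, we have p + k > p.
So xy²z has more a's than b's: (p+k) a's vs p b's.
This means xy²z ∉ L because a^n b^n requires equal counts.

This contradicts the pumping lemma which states xy²z ∈ L.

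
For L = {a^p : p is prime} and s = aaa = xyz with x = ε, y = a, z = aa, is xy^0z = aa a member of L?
Yes

xy⁰z = ε · ε · aa = aa.
aa has length 2, which is prime, so it is in L.
(A single pumped string landing in L is not a contradiction by itself; a non-regularity proof needs some i for which xy^i z ∉ L, for every admissible decomposition.)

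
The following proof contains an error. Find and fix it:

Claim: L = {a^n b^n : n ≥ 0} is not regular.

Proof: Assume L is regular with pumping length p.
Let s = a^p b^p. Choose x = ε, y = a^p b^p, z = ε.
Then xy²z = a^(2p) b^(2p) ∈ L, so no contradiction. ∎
Error: The decomposition violates |xy| ≤ p. With y = a^p b^p, |xy| = |y| = 2p > p. (The proof also miscomputes xy²z, which would be a^p b^p a^p b^p rather than a^(2p) b^(2p), and it wrongly treats one harmless decomposition as settling the matter — the prover does not get to choose the decomposition.)

Correction: The pumping lemma requires |xy| ≤ p, and the argument must handle every decomposition satisfying |xy| ≤ p, |y| ≥ 1. Since s starts with p a's, any such y consists only of a's, say y = a^k with k ≥ 1. Then xy²z = a^(p+k) b^p has unequal numbers of a's and b's, so xy²z ∉ L — the required contradiction.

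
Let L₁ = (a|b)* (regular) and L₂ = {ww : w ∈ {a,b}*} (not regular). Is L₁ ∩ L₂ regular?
No — L₁ ∩ L₂ is not regular.

(a|b)* is all strings over {a,b}, so L₁ ∩ L₂ = {ww : w ∈ {a,b}*} = L₂ itself, which is not regular (pump s = a^p b a^p b).

Note that the bare facts "L₁ regular, L₂ non-regular" do not settle the question by themselves: the closure of regular languages under ∪, ∩, complement and difference applies only when BOTH operands are regular. With a non-regular operand the result can come out regular or non-regular depending on the specific languages, so one has to work out L₁ ∩ L₂ for this particular pair, as above.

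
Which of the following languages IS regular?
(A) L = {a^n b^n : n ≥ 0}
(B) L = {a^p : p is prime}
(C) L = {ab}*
(C) {ab}*

(C) L = {ab}* is regular.

This can be recognized by a finite automaton (DFA/NFA).
Regular expressions like {ab}* define regular languages.

The other choices are not regular:
- {a^p : p is prime}: After pumping, the length becomes composite
- {a^n b^n : n ≥ 0}: After pumping, the number of a's and b's become unequal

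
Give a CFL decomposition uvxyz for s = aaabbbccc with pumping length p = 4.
u='aa', v='a', x='bb', y='b', z='ccc'

For s = aaabbbccc with pumping length p = 4:

One valid decomposition:
- u = 'aa'
- v = 'a'
- x = 'bb'
- y = 'b'
- z = 'ccc'

Verification:
- uvxyz = 'aa' + 'a' + 'bb' + 'b' + 'ccc' = aaabbbccc ✓
- |vxy| = |'abbb'| = 4 ≤ 4 ✓
- |vy| = |'ab'| = 2 > 0 ✓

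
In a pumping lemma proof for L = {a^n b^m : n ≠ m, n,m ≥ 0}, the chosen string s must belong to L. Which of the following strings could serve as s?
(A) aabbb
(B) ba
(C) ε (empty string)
(A) aabbb

The pumping lemma is applied to a string s that lies in L, so first check membership of each option:
- (A) aabbb = a^2 b^3 with 2 ≠ 3, so it is in L ✓
- (B) ba has an a after a b, so it is not of the form a^n b^m and is not in L ✗
- (C) ε = a^0 b^0 has n = m = 0, so it is not in L ✗

Only (A) aabbb is in L, so it is the only candidate that could play the role of s.
(In a complete proof one picks s in terms of the pumping length p so that |s| ≥ p is guaranteed; a fixed string like aabbb illustrates the shape of such an s.)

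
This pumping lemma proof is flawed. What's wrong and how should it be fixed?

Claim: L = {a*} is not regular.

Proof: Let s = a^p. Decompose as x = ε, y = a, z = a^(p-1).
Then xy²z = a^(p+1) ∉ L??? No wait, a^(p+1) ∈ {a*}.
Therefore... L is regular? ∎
Error: The proof attempts to show a*  is not regular, but a* IS regular!

Correction: a* is a regular language (recognized by a simple DFA with one accepting state and self-loop on 'a'). The pumping lemma can only prove non-regularity, not regularity. For regular languages, pumping always works.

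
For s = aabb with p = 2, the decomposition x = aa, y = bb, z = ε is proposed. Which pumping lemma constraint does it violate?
Violated: |xy| ≤ p

The decomposition x = aa, y = bb, z = ε for s = aabb with p = 2
violates the constraint: |xy| ≤ p

|xy| = |aabb| = 4 > 2 = p. The decomposition puts too many characters in xy.

Pumping lemma constraints:
1. xyz = s (decomposition is valid)
2. |xy| ≤ p
3. |y| > 0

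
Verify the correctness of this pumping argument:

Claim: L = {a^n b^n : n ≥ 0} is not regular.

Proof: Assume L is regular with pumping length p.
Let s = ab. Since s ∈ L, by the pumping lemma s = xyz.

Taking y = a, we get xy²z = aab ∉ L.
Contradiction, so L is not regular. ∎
The proof is INCORRECT.

Error: The string s = ab may be shorter than p.
The pumping lemma only applies to strings with |s| ≥ p, and p is not under our control.
We must choose s in terms of p, e.g. s = a^p b^p, to ensure |s| ≥ p.
(The proof also fixes one particular y; a valid argument must handle every decomposition with |xy| ≤ p and |y| ≥ 1 — for s = a^p b^p this forces y = a^k, and then xy²z = a^(p+k) b^p ∉ L.)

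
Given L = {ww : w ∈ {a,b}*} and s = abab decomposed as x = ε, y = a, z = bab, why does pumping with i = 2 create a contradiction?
xy²z = aabab ∉ L

Pumping with i = 2 replaces y = a by y² = aa:
- Original: s = xyz = abab; abab splits into halves ab · ab, which are equal, so it is in L (w = ab)
- Pumped: xy²z = ε · aa · bab = aabab
- aabab has odd length 5, so it cannot be written as ww and is not in L

The pumping lemma would require xy²z ∈ L, so this decomposition yields a contradiction.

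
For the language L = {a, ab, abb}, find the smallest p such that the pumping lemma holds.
p = 4

For a finite language L, the pumping lemma holds vacuously if p > max|s| for s ∈ L.

The longest string in L = {a, ab, abb} has length 3.
If p = 4, then no string s ∈ L has |s| ≥ p, so the condition is vacuously true.

The minimum pumping length is p = 4.

Why no smaller p works: for any p ≤ 3, the longest string s ∈ L has |s| = 3 ≥ p, so it would
have to be pumpable; but pumping up (i = 2, 3, ...) produces ever longer strings, which cannot all lie in the
finite language L. So the pumping property fails for every p ≤ 3.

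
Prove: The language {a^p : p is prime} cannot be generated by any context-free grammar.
Assume for contradiction that L is context-free, and let p ≥ 1 be the pumping length given by the pumping lemma for CFLs.
Choose a prime q with q ≥ p and let s = a^q. Then s ∈ L and |s| = q ≥ p.
By the CFL pumping lemma, s = uvxyz for some u, v, x, y, z with |vxy| ≤ p, |vy| ≥ 1, and uv^i xy^i z ∈ L for every i ≥ 0.
All symbols are a's, so only lengths matter: let k = |vy|, with 1 ≤ k ≤ p. Then |uv^i xy^i z| = q + (i − 1)k.

Take i = q + 1: the length is q + qk = q(k + 1).
Both factors satisfy q ≥ 2 and k + 1 ≥ 2, so q(k + 1) is composite and uv^(q+1) xy^(q+1) z ∉ L.

This contradicts the CFL pumping lemma, which requires uv^i xy^i z ∈ L for all i ≥ 0.
Hence L = {a^p : p is prime} is not context-free. ∎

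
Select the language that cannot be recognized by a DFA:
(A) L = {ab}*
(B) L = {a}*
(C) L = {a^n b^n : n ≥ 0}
(C) {a^n b^n : n ≥ 0}

(C) L = {a^n b^n : n ≥ 0} is NOT regular.

The pumping lemma can be used to prove this:
After pumping, the number of a's and b's become unequal

The other languages are regular because they can be recognized by finite automata.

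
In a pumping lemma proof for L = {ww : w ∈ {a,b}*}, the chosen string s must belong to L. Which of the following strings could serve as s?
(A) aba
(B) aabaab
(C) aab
(B) aabaab

The pumping lemma is applied to a string s that lies in L, so first check membership of each option:
- (A) aba has odd length 3, so it cannot be written as ww and is not in L ✗
- (B) aabaab splits into halves aab · aab, which are equal, so it is in L (w = aab) ✓
- (C) aab has odd length 3, so it cannot be written as ww and is not in L ✗

Only (B) aabaab is in L, so it is the only candidate that could play the role of s.
(In a complete proof one picks s in terms of the pumping length p so that |s| ≥ p is guaranteed; a fixed string like aabaab illustrates the shape of such an s.)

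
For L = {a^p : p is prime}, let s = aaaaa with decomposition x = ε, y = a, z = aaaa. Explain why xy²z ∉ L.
xy²z = aaaaaa ∉ L

Pumping with i = 2 replaces y = a by y² = aa:
- Original: s = xyz = aaaaa; aaaaa has length 5, which is prime, so it is in L
- Pumped: xy²z = ε · aa · aaaa = aaaaaa
- aaaaaa has length 6 = 2 × 3, which is not prime, so it is not in L

The pumping lemma would require xy²z ∈ L, so this decomposition yields a contradiction.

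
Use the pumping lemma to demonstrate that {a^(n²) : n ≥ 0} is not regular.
Assume for contradiction that L is regular, and let p ≥ 1 be the pumping length given by the pumping lemma.
Choose s = a^(p²). Then s ∈ L and |s| = p² ≥ p.
By the pumping lemma, s = xyz for some x, y, z with |xy| ≤ p, |y| ≥ 1, and xy^i z ∈ L for every i ≥ 0.
Here y = a^k for some k with 1 ≤ k ≤ |xy| ≤ p.

Take i = 2: |xy²z| = p² + k.
Now p² < p² + k ≤ p² + p < p² + 2p + 1 = (p + 1)².
So |xy²z| lies strictly between the consecutive squares p² and (p + 1)², hence is not a perfect square, and xy²z ∉ L.

This contradicts the pumping lemma, which requires xy^i z ∈ L for all i ≥ 0.
Hence L = {a^(n²) : n ≥ 0} is not regular. ∎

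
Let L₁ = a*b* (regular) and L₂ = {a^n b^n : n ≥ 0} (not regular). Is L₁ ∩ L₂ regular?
No — L₁ ∩ L₂ is not regular.

Every string a^n b^n already lies in a*b*, so L₁ ∩ L₂ = {a^n b^n : n ≥ 0} = L₂ itself, which is the standard non-regular language (pump s = a^p b^p).

Note that the bare facts "L₁ regular, L₂ non-regular" do not settle the question by themselves: the closure of regular languages under ∪, ∩, complement and difference applies only when BOTH operands are regular. With a non-regular operand the result can come out regular or non-regular depending on the specific languages, so one has to work out L₁ ∩ L₂ for this particular pair, as above.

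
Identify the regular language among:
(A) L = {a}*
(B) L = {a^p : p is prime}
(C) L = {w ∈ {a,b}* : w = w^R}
(A) {a}*

(A) L = {a}* is regular.

This can be recognized by a finite automaton (DFA/NFA).
Regular expressions like {a}* define regular languages.

The other choices are not regular:
- {w ∈ {a,b}* : w = w^R}: After pumping, the string is no longer symmetric
- {a^p : p is prime}: After pumping, the length becomes composite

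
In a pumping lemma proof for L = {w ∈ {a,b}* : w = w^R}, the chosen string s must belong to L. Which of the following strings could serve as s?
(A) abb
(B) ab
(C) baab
(C) baab

The pumping lemma is applied to a string s that lies in L, so first check membership of each option:
- (A) abb reversed is bba ≠ abb, so it is not a palindrome and is not in L ✗
- (B) ab reversed is ba ≠ ab, so it is not a palindrome and is not in L ✗
- (C) baab reversed is baab, the same string, so it is a palindrome and is in L ✓

Only (C) baab is in L, so it is the only candidate that could play the role of s.
(In a complete proof one picks s in terms of the pumping length p so that |s| ≥ p is guaranteed; a fixed string like baab illustrates the shape of such an s.)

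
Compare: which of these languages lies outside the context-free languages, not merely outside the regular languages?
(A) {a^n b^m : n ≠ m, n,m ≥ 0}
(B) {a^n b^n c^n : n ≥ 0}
(B) {a^n b^n c^n : n ≥ 0}

(B) {a^n b^n c^n : n ≥ 0} requires the CFL pumping lemma.

- {a^n b^m : n ≠ m, n,m ≥ 0} is context-free (but not regular)
  • Can be shown non-regular with the regular pumping lemma
  • After pumping a's, we can make n = m

- {a^n b^n c^n : n ≥ 0} is NOT context-free
  • Requires the CFL pumping lemma to prove
  • Cannot maintain three equal counts simultaneously

The CFL pumping lemma is "stronger" in that it can prove non-membership
in the larger class of context-free languages.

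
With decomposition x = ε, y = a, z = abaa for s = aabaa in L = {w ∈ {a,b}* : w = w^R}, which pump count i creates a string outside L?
i = 0

xy⁰z = ε · ε · abaa = abaa; abaa reversed is aaba ≠ abaa, so it is not a palindrome and is not in L.
(Other choices also work, e.g. i = 2, 3; only i = 1 is guaranteed to stay in L since xy¹z = s.)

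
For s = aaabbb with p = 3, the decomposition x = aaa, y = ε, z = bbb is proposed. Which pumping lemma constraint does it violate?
Violated: |y| > 0

The decomposition x = aaa, y = ε, z = bbb for s = aaabbb with p = 3
violates the constraint: |y| > 0

|y| = 0, but the pumping lemma requires |y| > 0 (y must be non-empty).

Pumping lemma constraints:
1. xyz = s (decomposition is valid)
2. |xy| ≤ p
3. |y| > 0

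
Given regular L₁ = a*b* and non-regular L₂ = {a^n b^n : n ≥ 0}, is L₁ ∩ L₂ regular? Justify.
No — L₁ ∩ L₂ is not regular.

Every string a^n b^n already lies in a*b*, so L₁ ∩ L₂ = {a^n b^n : n ≥ 0} = L₂ itself, which is the standard non-regular language (pump s = a^p b^p).

Note that the bare facts "L₁ regular, L₂ non-regular" do not settle the question by themselves: the closure of regular languages under ∪, ∩, complement and difference applies only when BOTH operands are regular. With a non-regular operand the result can come out regular or non-regular depending on the specific languages, so one has to work out L₁ ∩ L₂ for this particular pair, as above.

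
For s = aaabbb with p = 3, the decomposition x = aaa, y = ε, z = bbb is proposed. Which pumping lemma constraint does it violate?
Violated: |y| > 0

The decomposition x = aaa, y = ε, z = bbb for s = aaabbb with p = 3
violates the constraint: |y| > 0

|y| = 0, but the pumping lemma requires |y| > 0 (y must be non-empty).

Pumping lemma constraints:
1. xyz = s (decomposition is valid)
2. |xy| ≤ p
3. |y| > 0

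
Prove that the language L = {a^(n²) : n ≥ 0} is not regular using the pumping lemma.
Assume for contradiction that L is regular, and let p ≥ 1 be the pumping length given by the pumping lemma.
Choose s = a^(p²). Then s ∈ L and |s| = p² ≥ p.
By the pumping lemma, s = xyz for some x, y, z with |xy| ≤ p, |y| ≥ 1, and xy^i z ∈ L for every i ≥ 0.
Here y = a^k for some k with 1 ≤ k ≤ |xy| ≤ p.

Take i = 2: |xy²z| = p² + k.
Now p² < p² + k ≤ p² + p < p² + 2p + 1 = (p + 1)².
So |xy²z| lies strictly between the consecutive squares p² and (p + 1)², hence is not a perfect square, and xy²z ∉ L.

This contradicts the pumping lemma, which requires xy^i z ∈ L for all i ≥ 0.
Hence L = {a^(n²) : n ≥ 0} is not regular. ∎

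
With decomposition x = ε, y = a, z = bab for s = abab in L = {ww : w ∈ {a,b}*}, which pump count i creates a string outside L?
i = 3

xy³z = ε · aaa · bab = aaabab; aaabab has length 6; its halves are aaa and bab, which differ, so it is not in L.
(Other choices also work, e.g. i = 0, 2; only i = 1 is guaranteed to stay in L since xy¹z = s.)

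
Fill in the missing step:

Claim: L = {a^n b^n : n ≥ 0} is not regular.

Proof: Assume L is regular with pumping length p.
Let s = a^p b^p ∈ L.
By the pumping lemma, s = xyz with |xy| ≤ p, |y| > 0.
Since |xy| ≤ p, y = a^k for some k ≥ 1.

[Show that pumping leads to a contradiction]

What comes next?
Consider xy²z = a^(p+k) b^p.

Since k ≥ 1, we have p + k > p.
So xy²z has more a's than b's: (p+k) a's vs p b's.
This means xy²z ∉ L because a^n b^n requires equal counts.

This contradicts the pumping lemma which states xy²z ∈ L.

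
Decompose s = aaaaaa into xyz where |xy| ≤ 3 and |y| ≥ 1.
x = '', y = 'aa', z = 'aaaa'

For s = aaaaaa and p = 3, one valid decomposition is:
- x = '' (length 0)
- y = 'aa' (length 2)
- z = 'aaaa' (length 4)

Verification:
- xyz = '' + 'aa' + 'aaaa' = aaaaaa ✓
- |xy| = 2 ≤ 3 ✓
- |y| = 2 > 0 ✓

All pumping lemma constraints are satisfied.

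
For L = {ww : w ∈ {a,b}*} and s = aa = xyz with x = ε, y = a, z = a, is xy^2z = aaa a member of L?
No

xy²z = ε · aa · a = aaa.
aaa has odd length 3, so it cannot be written as ww and is not in L.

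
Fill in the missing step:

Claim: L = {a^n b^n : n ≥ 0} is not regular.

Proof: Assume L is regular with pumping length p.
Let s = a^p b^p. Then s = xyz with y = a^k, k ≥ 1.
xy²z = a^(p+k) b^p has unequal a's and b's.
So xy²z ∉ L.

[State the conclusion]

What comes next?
This contradicts the pumping lemma for regular languages,
which guarantees xy^i z ∈ L for all i ≥ 0.

Since our assumption that L is regular leads to a contradiction,
we conclude that L = {a^n b^n : n ≥ 0} is NOT regular. ∎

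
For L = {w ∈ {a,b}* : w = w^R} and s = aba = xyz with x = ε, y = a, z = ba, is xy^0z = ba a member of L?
No

xy⁰z = ε · ε · ba = ba.
ba reversed is ab ≠ ba, so it is not a palindrome and is not in L.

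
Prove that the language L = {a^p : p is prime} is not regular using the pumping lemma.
Assume for contradiction that L is regular, and let p ≥ 1 be the pumping length given by the pumping lemma.
Choose a prime q with q ≥ p (one exists because there are infinitely many primes) and let s = a^q. Then s ∈ L and |s| = q ≥ p.
By the pumping lemma, s = xyz for some x, y, z with |xy| ≤ p, |y| ≥ 1, and xy^i z ∈ L for every i ≥ 0.
Here y = a^k for some k with 1 ≤ k ≤ p, and xy^i z = a^(q + (i − 1)k) for every i ≥ 0.

Take i = q + 1: |xy^(q+1) z| = q + qk = q(k + 1).
Both factors satisfy q ≥ 2 and k + 1 ≥ 2, so q(k + 1) is composite, and xy^(q+1) z ∉ L.

This contradicts the pumping lemma, which requires xy^i z ∈ L for all i ≥ 0.
Hence L = {a^p : p is prime} is not regular. ∎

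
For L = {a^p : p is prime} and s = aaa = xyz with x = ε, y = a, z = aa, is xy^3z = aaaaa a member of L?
Yes

xy³z = ε · aaa · aa = aaaaa.
aaaaa has length 5, which is prime, so it is in L.
(A single pumped string landing in L is not a contradiction by itself; a non-regularity proof needs some i for which xy^i z ∉ L, for every admissible decomposition.)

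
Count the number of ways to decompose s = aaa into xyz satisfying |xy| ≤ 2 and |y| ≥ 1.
3

For s = 'aaa' with pumping length p = 2:

Constraints: |xy| ≤ 2, |y| > 0

Valid decompositions (|xy| ≤ p, |y| ≥ 1):
  • x='', y='a', z='aa'
  • x='a', y='a', z='a'
  • x='', y='aa', z='a'

Total count: 3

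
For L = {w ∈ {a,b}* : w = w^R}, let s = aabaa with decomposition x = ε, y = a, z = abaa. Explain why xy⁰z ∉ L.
xy⁰z = abaa ∉ L

Pumping with i = 0 replaces y = a by y⁰ = ε:
- Original: s = xyz = aabaa; aabaa reversed is aabaa, the same string, so it is a palindrome and is in L
- Pumped: xy⁰z = ε · ε · abaa = abaa
- abaa reversed is aaba ≠ abaa, so it is not a palindrome and is not in L

The pumping lemma would require xy⁰z ∈ L, so this decomposition yields a contradiction.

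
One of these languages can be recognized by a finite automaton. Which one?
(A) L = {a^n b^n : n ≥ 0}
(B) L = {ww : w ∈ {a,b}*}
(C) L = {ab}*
(C) {ab}*

(C) L = {ab}* is regular.

This can be recognized by a finite automaton (DFA/NFA).
Regular expressions like {ab}* define regular languages.

The other choices are not regular:
- {a^n b^n : n ≥ 0}: After pumping, the number of a's and b's become unequal
- {ww : w ∈ {a,b}*}: After pumping, the two halves no longer match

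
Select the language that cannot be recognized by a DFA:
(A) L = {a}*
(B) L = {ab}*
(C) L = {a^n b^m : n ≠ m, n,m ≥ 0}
(C) {a^n b^m : n ≠ m, n,m ≥ 0}

(C) L = {a^n b^m : n ≠ m, n,m ≥ 0} is NOT regular.

The pumping lemma can be used to prove this:
After pumping a's, we can make n = m

The other languages are regular because they can be recognized by finite automata.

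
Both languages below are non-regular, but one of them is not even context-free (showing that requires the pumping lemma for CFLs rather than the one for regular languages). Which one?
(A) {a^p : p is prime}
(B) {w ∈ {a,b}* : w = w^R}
(A) {a^p : p is prime}

(A) {a^p : p is prime} requires the CFL pumping lemma.

- {w ∈ {a,b}* : w = w^R} is context-free (but not regular)
  • Can be shown non-regular with the regular pumping lemma
  • After pumping, the string is no longer symmetric

- {a^p : p is prime} is NOT context-free
  • Requires the CFL pumping lemma to prove
  • The CFL pumping lemma also fails because prime gaps are unbounded

The CFL pumping lemma is "stronger" in that it can prove non-membership
in the larger class of context-free languages.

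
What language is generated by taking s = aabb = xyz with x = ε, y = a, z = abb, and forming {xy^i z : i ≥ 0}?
{xy^i z : i ≥ 0} = {a^(i+1) b^2 : i ≥ 0} = {abb, aabb, aaabb, ...}

With x = ε, y = a, z = abb: Starting with aabb and pumping the first 'a' (z = abb keeps the second 'a'), we get strings with i+1 a's followed by 2 b's for i = 0, 1, 2, ...; note bb is not produced because z always contributes one a.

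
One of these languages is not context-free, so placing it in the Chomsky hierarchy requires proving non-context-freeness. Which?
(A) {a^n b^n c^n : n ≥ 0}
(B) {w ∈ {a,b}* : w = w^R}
(A) {a^n b^n c^n : n ≥ 0}

(A) {a^n b^n c^n : n ≥ 0} requires the CFL pumping lemma.

- {w ∈ {a,b}* : w = w^R} is context-free (but not regular)
  • Can be shown non-regular with the regular pumping lemma
  • After pumping, the string is no longer symmetric

- {a^n b^n c^n : n ≥ 0} is NOT context-free
  • Requires the CFL pumping lemma to prove
  • Cannot maintain three equal counts simultaneously

The CFL pumping lemma is "stronger" in that it can prove non-membership
in the larger class of context-free languages.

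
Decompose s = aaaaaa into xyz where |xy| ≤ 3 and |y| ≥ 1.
x = 'a', y = 'a', z = 'aaaa'

For s = aaaaaa and p = 3, one valid decomposition is:
- x = 'a' (length 1)
- y = 'a' (length 1)
- z = 'aaaa' (length 4)

Verification:
- xyz = 'a' + 'a' + 'aaaa' = aaaaaa ✓
- |xy| = 2 ≤ 3 ✓
- |y| = 1 > 0 ✓

All pumping lemma constraints are satisfied.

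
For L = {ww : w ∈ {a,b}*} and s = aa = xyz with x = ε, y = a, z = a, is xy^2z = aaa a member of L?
No

xy²z = ε · aa · a = aaa.
aaa has odd length 3, so it cannot be written as ww and is not in L.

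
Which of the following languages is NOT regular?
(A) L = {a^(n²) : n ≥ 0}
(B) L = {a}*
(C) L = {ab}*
(A) {a^(n²) : n ≥ 0}

(A) L = {a^(n²) : n ≥ 0} is NOT regular.

The pumping lemma can be used to prove this:
After pumping, length is no longer a perfect square

The other languages are regular because they can be recognized by finite automata.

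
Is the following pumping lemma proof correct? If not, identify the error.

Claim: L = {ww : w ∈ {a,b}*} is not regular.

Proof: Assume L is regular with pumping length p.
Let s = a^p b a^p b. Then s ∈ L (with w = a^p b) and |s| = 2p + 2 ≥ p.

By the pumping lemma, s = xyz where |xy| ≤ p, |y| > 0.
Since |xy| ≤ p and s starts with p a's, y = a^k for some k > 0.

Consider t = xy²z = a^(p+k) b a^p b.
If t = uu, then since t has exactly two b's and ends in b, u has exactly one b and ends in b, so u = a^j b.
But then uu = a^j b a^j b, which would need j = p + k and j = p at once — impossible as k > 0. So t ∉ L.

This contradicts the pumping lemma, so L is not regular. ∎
The proof is correct.

This proof is valid because:
1. s = a^p b a^p b is in L and is chosen in terms of p, so |s| ≥ p holds for every p
2. The decomposition analysis is correct: |xy| ≤ p forces y to lie inside the leading a's
3. The contradiction is valid: the argument shows a^(p+k) b a^p b cannot be split into two equal halves
4. The conclusion follows logically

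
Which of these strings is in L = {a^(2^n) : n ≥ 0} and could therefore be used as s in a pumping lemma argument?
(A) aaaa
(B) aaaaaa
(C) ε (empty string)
(A) aaaa

The pumping lemma is applied to a string s that lies in L, so first check membership of each option:
- (A) aaaa has length 4 = 2^2, so it is in L ✓
- (B) aaaaaa has length 6, strictly between 2^2 = 4 and 2^3 = 8, so it is not in L ✗
- (C) ε has length 0, which is not a power of 2, so it is not in L ✗

Only (A) aaaa is in L, so it is the only candidate that could play the role of s.
(In a complete proof one picks s in terms of the pumping length p so that |s| ≥ p is guaranteed; a fixed string like aaaa illustrates the shape of such an s.)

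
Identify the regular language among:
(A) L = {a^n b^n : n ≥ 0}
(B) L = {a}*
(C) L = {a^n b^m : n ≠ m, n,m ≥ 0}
(B) {a}*

(B) L = {a}* is regular.

This can be recognized by a finite automaton (DFA/NFA).
Regular expressions like {a}* define regular languages.

The other choices are not regular:
- {a^n b^n : n ≥ 0}: After pumping, the number of a's and b's become unequal
- {a^n b^m : n ≠ m, n,m ≥ 0}: After pumping a's, we can make n = m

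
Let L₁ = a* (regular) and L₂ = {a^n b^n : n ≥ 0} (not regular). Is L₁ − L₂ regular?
Yes — L₁ − L₂ is regular.

The only string of a* that lies in {a^n b^n} is ε, so L₁ − L₂ = a* − {ε} = a⁺ = aa*, which is regular.

Note that the bare facts "L₁ regular, L₂ non-regular" do not settle the question by themselves: the closure of regular languages under ∪, ∩, complement and difference applies only when BOTH operands are regular. With a non-regular operand the result can come out regular or non-regular depending on the specific languages, so one has to work out L₁ − L₂ for this particular pair, as above.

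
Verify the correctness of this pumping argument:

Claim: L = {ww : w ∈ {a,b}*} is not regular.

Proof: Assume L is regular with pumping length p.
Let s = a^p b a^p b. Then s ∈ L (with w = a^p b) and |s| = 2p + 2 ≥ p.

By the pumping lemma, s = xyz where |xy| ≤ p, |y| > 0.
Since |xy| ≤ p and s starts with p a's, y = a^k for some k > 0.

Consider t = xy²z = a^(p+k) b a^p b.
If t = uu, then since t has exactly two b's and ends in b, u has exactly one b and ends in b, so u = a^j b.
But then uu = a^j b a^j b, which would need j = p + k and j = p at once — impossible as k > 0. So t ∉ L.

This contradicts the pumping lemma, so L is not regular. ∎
The proof is correct.

This proof is valid because:
1. s = a^p b a^p b is in L and is chosen in terms of p, so |s| ≥ p holds for every p
2. The decomposition analysis is correct: |xy| ≤ p forces y to lie inside the leading a's
3. The contradiction is valid: the argument shows a^(p+k) b a^p b cannot be split into two equal halves
4. The conclusion follows logically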